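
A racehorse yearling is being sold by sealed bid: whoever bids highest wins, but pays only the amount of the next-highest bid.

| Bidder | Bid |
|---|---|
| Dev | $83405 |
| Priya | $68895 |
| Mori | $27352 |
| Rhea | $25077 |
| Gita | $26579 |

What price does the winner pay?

$68895

Highest bid: Dev at $83405, so Dev wins.
Second-highest bid: Priya at $68895 — that is the price the winner pays.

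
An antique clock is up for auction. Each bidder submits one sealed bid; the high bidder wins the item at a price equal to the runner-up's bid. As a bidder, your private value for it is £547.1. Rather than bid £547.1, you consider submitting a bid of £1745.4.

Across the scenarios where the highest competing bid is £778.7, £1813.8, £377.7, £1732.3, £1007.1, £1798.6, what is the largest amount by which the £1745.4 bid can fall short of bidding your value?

£1185.2

£778.7: truthful gives £0, deviation gives −£231.6 → loss £231.6.
£1813.8: same outcome either way → loss £0.
£377.7: same outcome either way → loss £0.
£1732.3: truthful gives £0, deviation gives −£1185.2 → loss £1185.2.
£1007.1: truthful gives £0, deviation gives −£460 → loss £460.
£1798.6: same outcome either way → loss £0.
Maximum loss: £1185.2.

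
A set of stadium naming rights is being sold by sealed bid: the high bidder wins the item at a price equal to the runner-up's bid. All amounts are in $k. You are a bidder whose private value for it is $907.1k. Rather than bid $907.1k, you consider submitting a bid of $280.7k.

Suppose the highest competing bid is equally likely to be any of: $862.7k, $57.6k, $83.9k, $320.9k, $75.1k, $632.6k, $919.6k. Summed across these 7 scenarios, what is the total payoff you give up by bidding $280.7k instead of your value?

$905.1k

The deviation costs you only when the competing bid falls strictly between $280.7k and $907.1k; elsewhere both bids give the same outcome.
$862.7k: truthful payoff $44.4k, deviation payoff $0k → loss $44.4k.
$57.6k: outcomes coincide → loss $0k.
$83.9k: outcomes coincide → loss $0k.
$320.9k: truthful payoff $586.2k, deviation payoff $0k → loss $586.2k.
$75.1k: outcomes coincide → loss $0k.
$632.6k: truthful payoff $274.5k, deviation payoff $0k → loss $274.5k.
$919.6k: outcomes coincide → loss $0k.
Total loss = $44.4k + $586.2k + $274.5k = $905.1k.
Truthful bidding weakly dominates here: raising your bid can only win items priced above your value, and lowering it can only forfeit items priced below.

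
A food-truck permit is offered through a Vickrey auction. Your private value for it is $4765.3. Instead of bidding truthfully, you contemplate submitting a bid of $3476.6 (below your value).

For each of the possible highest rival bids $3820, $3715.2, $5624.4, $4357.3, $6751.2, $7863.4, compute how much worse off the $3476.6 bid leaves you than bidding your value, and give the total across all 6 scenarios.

The deviation costs you only when the competing bid falls strictly between $3476.6 and $4765.3; elsewhere both bids give the same outcome.
$3820: truthful payoff $945.3, deviation payoff $0 → loss $945.3.
$3715.2: truthful payoff $1050.1, deviation payoff $0 → loss $1050.1.
$5624.4: outcomes coincide → loss $0.
$4357.3: truthful payoff $408, deviation payoff $0 → loss $408.
$6751.2: outcomes coincide → loss $0.
$7863.4: outcomes coincide → loss $0.
Total loss = $945.3 + $1050.1 + $408 = $2403.4.

$2403.4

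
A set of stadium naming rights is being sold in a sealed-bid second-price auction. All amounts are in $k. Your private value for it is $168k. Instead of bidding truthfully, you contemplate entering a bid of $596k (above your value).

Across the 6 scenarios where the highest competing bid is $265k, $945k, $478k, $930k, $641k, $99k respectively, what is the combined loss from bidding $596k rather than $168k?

The deviation costs you only when the competing bid falls strictly between $168k and $596k; elsewhere both bids give the same outcome.
$265k: truthful payoff $0k, deviation payoff −$97k → loss $97k.
$945k: outcomes coincide → loss $0k.
$478k: truthful payoff $0k, deviation payoff −$310k → loss $310k.
$930k: outcomes coincide → loss $0k.
$641k: outcomes coincide → loss $0k.
$99k: outcomes coincide → loss $0k.
Total loss = $97k + $310k = $407k.

$407k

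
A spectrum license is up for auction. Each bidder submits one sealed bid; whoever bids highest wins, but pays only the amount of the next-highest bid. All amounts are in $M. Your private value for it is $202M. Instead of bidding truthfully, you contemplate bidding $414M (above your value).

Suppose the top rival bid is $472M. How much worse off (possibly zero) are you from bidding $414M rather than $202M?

Bidding your value $202M: you lose (since $202M < $472M). Payoff $0M.
Bidding $414M: you lose. Payoff $0M.
Difference = $0M − $0M = $0M; both bids lead to the same outcome because the competing bid is above both your value and your alternative bid.

$0M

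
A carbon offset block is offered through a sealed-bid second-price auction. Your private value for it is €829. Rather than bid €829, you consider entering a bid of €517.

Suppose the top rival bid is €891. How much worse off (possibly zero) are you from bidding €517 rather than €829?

Bidding your value €829: you lose (since €829 < €891). Payoff €0.
Bidding €517: you lose. Payoff €0.
Difference = €0 − €0 = €0; both bids lead to the same outcome because the competing bid is above both your value and your alternative bid.

€0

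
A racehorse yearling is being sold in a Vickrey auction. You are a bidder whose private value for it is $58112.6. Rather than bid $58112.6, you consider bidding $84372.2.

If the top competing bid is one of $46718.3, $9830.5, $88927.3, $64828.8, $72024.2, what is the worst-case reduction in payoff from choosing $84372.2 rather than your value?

$13911.6

$46718.3: same outcome either way → loss $0.
$9830.5: same outcome either way → loss $0.
$88927.3: same outcome either way → loss $0.
$64828.8: truthful gives $0, deviation gives −$6716.2 → loss $6716.2.
$72024.2: truthful gives $0, deviation gives −$13911.6 → loss $13911.6.
Maximum loss: $13911.6.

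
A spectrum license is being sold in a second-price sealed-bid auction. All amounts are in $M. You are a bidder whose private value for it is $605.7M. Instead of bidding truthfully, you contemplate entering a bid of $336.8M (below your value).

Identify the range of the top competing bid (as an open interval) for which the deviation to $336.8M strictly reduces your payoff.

If the competing bid is below $336.8M, both bids win at the same price — no difference.
If it is above $605.7M, both bids lose — no difference.
If it lies strictly between $336.8M and $605.7M, bidding your value wins at a price below your value (positive payoff) while bidding $336.8M loses (payoff 0).
So the deviation strictly hurts on the open interval ($336.8M, $605.7M).

($336.8M, $605.7M)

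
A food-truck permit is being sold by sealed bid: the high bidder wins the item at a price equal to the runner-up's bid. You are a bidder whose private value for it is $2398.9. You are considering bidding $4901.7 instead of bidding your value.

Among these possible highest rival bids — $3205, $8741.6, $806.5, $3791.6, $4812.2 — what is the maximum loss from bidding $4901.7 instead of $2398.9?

$3205: truthful gives $0, deviation gives −$806.1 → loss $806.1.
$8741.6: same outcome either way → loss $0.
$806.5: same outcome either way → loss $0.
$3791.6: truthful gives $0, deviation gives −$1392.7 → loss $1392.7.
$4812.2: truthful gives $0, deviation gives −$2413.3 → loss $2413.3.
Maximum loss: $2413.3.

$2413.3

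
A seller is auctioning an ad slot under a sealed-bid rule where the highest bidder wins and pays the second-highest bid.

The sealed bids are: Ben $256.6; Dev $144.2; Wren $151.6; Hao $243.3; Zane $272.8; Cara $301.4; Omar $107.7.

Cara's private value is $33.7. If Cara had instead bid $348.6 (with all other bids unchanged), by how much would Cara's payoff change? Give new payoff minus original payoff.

$0

The highest bid among the other bidders is $272.8; Cara's bid doesn't change that.
Original bid $301.4: Cara is highest, pays the top rival bid $272.8; payoff $33.7 − $272.8 = −$239.1.
Alternative bid $348.6: Cara is highest, pays the top rival bid $272.8; payoff $33.7 − $272.8 = −$239.1.
Change in payoff = −$239.1 − (−$239.1) = $0.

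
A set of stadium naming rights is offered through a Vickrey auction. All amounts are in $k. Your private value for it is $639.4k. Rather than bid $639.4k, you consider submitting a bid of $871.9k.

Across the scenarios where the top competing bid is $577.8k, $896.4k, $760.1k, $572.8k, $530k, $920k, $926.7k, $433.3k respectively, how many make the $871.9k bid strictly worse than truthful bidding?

1

The deviation hurts exactly when the highest competing bid lies strictly between $639.4k and $871.9k — overbidding then wins at a price above your value.
$577.8k: below both → same outcome either way.
$896.4k: above both → same outcome either way.
$760.1k: inside the interval → strictly worse (loss $120.7k).
$572.8k: below both → same outcome either way.
$530k: below both → same outcome either way.
$920k: above both → same outcome either way.
$926.7k: above both → same outcome either way.
$433.3k: below both → same outcome either way.
Count: 1.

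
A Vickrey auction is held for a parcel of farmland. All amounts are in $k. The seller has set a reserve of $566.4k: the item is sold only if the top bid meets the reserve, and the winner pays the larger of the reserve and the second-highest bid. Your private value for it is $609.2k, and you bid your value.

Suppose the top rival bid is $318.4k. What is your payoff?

$42.8k

Your bid $609.2k is the highest and exceeds the reserve.
Price = max(second-highest bid, reserve) = max($318.4k, $566.4k) = $566.4k.
Payoff = $609.2k − $566.4k = $42.8k.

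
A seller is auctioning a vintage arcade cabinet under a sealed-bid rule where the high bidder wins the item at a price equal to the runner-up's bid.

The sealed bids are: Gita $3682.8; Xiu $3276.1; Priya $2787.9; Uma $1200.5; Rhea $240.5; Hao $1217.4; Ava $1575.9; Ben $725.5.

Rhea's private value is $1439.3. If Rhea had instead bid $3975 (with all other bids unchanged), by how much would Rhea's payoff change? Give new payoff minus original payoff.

−$2243.5

The highest bid among the other bidders is $3682.8; Rhea's bid doesn't change that.
Original bid $240.5: Rhea is not highest (top rival bid is $3682.8); payoff $0.
Alternative bid $3975: Rhea is highest, pays the top rival bid $3682.8; payoff $1439.3 − $3682.8 = −$2243.5.
Change in payoff = −$2243.5 − ($0) = −$2243.5.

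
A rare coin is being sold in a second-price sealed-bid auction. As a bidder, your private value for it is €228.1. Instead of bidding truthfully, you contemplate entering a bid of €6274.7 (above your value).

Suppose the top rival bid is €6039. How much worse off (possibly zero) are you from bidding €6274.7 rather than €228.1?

Bidding your value €228.1: you lose (since €228.1 < €6039). Payoff €0.
Bidding €6274.7: you win and pay €6039. Payoff €228.1 − €6039 = −€5810.9.
The competing bid €6039 lies between your value and your inflated bid, so overbidding wins an item priced above your value.
Loss from deviating = €0 − (−€5810.9) = €5810.9.
In a second-price auction your bid sets only whether you win, not what you pay, so bidding your true value is weakly dominant.

€5810.9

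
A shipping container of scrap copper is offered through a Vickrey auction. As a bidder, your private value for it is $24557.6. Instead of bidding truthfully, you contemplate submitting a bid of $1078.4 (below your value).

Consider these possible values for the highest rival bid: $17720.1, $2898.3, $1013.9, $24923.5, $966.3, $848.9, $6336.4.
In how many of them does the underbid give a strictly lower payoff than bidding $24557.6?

The deviation hurts exactly when the highest competing bid lies strictly between $1078.4 and $24557.6 — underbidding then forfeits a profitable win.
$17720.1: inside the interval → strictly worse (loss $6837.5).
$2898.3: inside the interval → strictly worse (loss $21659.3).
$1013.9: below both → same outcome either way.
$24923.5: above both → same outcome either way.
$966.3: below both → same outcome either way.
$848.9: below both → same outcome either way.
$6336.4: inside the interval → strictly worse (loss $18221.2).
Count: 3.

3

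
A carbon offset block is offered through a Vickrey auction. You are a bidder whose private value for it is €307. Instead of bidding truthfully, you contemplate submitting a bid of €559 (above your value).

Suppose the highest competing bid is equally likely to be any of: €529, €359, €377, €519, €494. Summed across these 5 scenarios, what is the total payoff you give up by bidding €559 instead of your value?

€743

The deviation costs you only when the competing bid falls strictly between €307 and €559; elsewhere both bids give the same outcome.
€529: truthful payoff €0, deviation payoff −€222 → loss €222.
€359: truthful payoff €0, deviation payoff −€52 → loss €52.
€377: truthful payoff €0, deviation payoff −€70 → loss €70.
€519: truthful payoff €0, deviation payoff −€212 → loss €212.
€494: truthful payoff €0, deviation payoff −€187 → loss €187.
Total loss = €222 + €52 + €70 + €212 + €187 = €743.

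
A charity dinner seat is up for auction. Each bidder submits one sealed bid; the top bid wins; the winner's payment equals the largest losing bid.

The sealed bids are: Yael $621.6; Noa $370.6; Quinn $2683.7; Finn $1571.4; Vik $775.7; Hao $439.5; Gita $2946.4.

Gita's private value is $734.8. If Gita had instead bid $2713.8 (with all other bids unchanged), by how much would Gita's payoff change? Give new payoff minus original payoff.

The highest bid among the other bidders is $2683.7; Gita's bid doesn't change that.
Original bid $2946.4: Gita is highest, pays the top rival bid $2683.7; payoff $734.8 − $2683.7 = −$1948.9.
Alternative bid $2713.8: Gita is highest, pays the top rival bid $2683.7; payoff $734.8 − $2683.7 = −$1948.9.
Change in payoff = −$1948.9 − (−$1948.9) = $0.

$0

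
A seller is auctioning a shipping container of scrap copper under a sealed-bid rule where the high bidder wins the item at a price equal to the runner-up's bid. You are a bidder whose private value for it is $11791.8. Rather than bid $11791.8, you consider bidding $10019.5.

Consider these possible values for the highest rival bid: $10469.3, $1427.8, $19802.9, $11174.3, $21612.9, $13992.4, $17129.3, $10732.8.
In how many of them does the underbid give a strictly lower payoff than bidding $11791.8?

The deviation hurts exactly when the highest competing bid lies strictly between $10019.5 and $11791.8 — underbidding then forfeits a profitable win.
$10469.3: inside the interval → strictly worse (loss $1322.5).
$1427.8: below both → same outcome either way.
$19802.9: above both → same outcome either way.
$11174.3: inside the interval → strictly worse (loss $617.5).
$21612.9: above both → same outcome either way.
$13992.4: above both → same outcome either way.
$17129.3: above both → same outcome either way.
$10732.8: inside the interval → strictly worse (loss $1059).
Count: 3.

3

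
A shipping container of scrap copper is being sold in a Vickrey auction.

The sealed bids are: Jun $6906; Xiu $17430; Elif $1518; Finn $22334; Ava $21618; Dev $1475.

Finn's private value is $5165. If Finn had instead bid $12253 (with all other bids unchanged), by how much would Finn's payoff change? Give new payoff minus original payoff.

$16453

The highest bid among the other bidders is $21618; Finn's bid doesn't change that.
Original bid $22334: Finn is highest, pays the top rival bid $21618; payoff $5165 − $21618 = −$16453.
Alternative bid $12253: Finn is not highest (top rival bid is $21618); payoff $0.
Change in payoff = $0 − (−$16453) = $16453.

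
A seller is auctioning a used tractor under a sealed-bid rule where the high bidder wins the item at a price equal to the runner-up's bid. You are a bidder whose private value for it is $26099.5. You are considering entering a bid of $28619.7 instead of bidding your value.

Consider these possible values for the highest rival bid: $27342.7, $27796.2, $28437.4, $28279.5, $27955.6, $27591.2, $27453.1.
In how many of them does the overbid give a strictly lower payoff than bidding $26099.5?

The deviation hurts exactly when the highest competing bid lies strictly between $26099.5 and $28619.7 — overbidding then wins at a price above your value.
$27342.7: inside the interval → strictly worse (loss $1243.2).
$27796.2: inside the interval → strictly worse (loss $1696.7).
$28437.4: inside the interval → strictly worse (loss $2337.9).
$28279.5: inside the interval → strictly worse (loss $2180).
$27955.6: inside the interval → strictly worse (loss $1856.1).
$27591.2: inside the interval → strictly worse (loss $1491.7).
$27453.1: inside the interval → strictly worse (loss $1353.6).
Count: 7.

7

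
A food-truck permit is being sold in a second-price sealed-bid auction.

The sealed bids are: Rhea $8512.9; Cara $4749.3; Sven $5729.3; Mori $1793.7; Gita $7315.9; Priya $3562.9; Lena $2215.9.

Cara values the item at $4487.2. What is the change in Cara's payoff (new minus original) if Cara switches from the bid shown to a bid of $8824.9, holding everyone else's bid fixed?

The highest bid among the other bidders is $8512.9; Cara's bid doesn't change that.
Original bid $4749.3: Cara is not highest (top rival bid is $8512.9); payoff $0.
Alternative bid $8824.9: Cara is highest, pays the top rival bid $8512.9; payoff $4487.2 − $8512.9 = −$4025.7.
Change in payoff = −$4025.7 − ($0) = −$4025.7.

−$4025.7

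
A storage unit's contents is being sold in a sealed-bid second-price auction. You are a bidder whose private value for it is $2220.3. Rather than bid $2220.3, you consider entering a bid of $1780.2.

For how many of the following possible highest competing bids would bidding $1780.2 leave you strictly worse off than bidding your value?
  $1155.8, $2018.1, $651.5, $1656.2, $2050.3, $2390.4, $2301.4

2

The deviation hurts exactly when the highest competing bid lies strictly between $1780.2 and $2220.3 — underbidding then forfeits a profitable win.
$1155.8: below both → same outcome either way.
$2018.1: inside the interval → strictly worse (loss $202.2).
$651.5: below both → same outcome either way.
$1656.2: below both → same outcome either way.
$2050.3: inside the interval → strictly worse (loss $170).
$2390.4: above both → same outcome either way.
$2301.4: above both → same outcome either way.
Count: 2.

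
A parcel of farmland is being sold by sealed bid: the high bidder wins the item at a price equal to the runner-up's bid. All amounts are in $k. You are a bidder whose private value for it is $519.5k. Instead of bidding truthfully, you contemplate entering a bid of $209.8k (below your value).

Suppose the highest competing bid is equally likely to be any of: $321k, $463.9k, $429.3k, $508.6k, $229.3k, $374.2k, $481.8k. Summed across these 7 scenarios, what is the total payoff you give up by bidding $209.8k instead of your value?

$828.4k

The deviation costs you only when the competing bid falls strictly between $209.8k and $519.5k; elsewhere both bids give the same outcome.
$321k: truthful payoff $198.5k, deviation payoff $0k → loss $198.5k.
$463.9k: truthful payoff $55.6k, deviation payoff $0k → loss $55.6k.
$429.3k: truthful payoff $90.2k, deviation payoff $0k → loss $90.2k.
$508.6k: truthful payoff $10.9k, deviation payoff $0k → loss $10.9k.
$229.3k: truthful payoff $290.2k, deviation payoff $0k → loss $290.2k.
$374.2k: truthful payoff $145.3k, deviation payoff $0k → loss $145.3k.
$481.8k: truthful payoff $37.7k, deviation payoff $0k → loss $37.7k.
Total loss = $198.5k + $55.6k + $90.2k + $10.9k + $290.2k + $145.3k + $37.7k = $828.4k.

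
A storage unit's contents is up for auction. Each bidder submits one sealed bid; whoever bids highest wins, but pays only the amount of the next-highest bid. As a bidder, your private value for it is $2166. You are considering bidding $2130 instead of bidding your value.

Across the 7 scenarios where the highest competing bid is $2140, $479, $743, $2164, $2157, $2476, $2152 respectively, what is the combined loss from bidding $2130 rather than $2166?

$51

The deviation costs you only when the competing bid falls strictly between $2130 and $2166; elsewhere both bids give the same outcome.
$2140: truthful payoff $26, deviation payoff $0 → loss $26.
$479: outcomes coincide → loss $0.
$743: outcomes coincide → loss $0.
$2164: truthful payoff $2, deviation payoff $0 → loss $2.
$2157: truthful payoff $9, deviation payoff $0 → loss $9.
$2476: outcomes coincide → loss $0.
$2152: truthful payoff $14, deviation payoff $0 → loss $14.
Total loss = $26 + $2 + $9 + $14 = $51.
Because the price is fixed by the runner-up's bid, deviating from your value can only change a good outcome into a bad one — never the reverse.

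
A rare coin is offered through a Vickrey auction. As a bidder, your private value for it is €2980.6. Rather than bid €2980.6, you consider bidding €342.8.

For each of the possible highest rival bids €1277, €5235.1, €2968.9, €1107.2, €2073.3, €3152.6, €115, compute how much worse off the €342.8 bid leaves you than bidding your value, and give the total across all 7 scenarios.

€4496

The deviation costs you only when the competing bid falls strictly between €342.8 and €2980.6; elsewhere both bids give the same outcome.
€1277: truthful payoff €1703.6, deviation payoff €0 → loss €1703.6.
€5235.1: outcomes coincide → loss €0.
€2968.9: truthful payoff €11.7, deviation payoff €0 → loss €11.7.
€1107.2: truthful payoff €1873.4, deviation payoff €0 → loss €1873.4.
€2073.3: truthful payoff €907.3, deviation payoff €0 → loss €907.3.
€3152.6: outcomes coincide → loss €0.
€115: outcomes coincide → loss €0.
Total loss = €1703.6 + €11.7 + €1873.4 + €907.3 = €4496.
In a second-price auction your bid sets only whether you win, not what you pay, so bidding your true value is weakly dominant.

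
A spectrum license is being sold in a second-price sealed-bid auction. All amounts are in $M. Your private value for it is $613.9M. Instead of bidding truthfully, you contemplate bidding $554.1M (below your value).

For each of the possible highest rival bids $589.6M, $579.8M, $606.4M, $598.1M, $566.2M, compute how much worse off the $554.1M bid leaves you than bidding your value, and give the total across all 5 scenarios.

$129.4M

The deviation costs you only when the competing bid falls strictly between $554.1M and $613.9M; elsewhere both bids give the same outcome.
$589.6M: truthful payoff $24.3M, deviation payoff $0M → loss $24.3M.
$579.8M: truthful payoff $34.1M, deviation payoff $0M → loss $34.1M.
$606.4M: truthful payoff $7.5M, deviation payoff $0M → loss $7.5M.
$598.1M: truthful payoff $15.8M, deviation payoff $0M → loss $15.8M.
$566.2M: truthful payoff $47.7M, deviation payoff $0M → loss $47.7M.
Total loss = $24.3M + $34.1M + $7.5M + $15.8M + $47.7M = $129.4M.
In a second-price auction your bid sets only whether you win, not what you pay, so bidding your true value is weakly dominant.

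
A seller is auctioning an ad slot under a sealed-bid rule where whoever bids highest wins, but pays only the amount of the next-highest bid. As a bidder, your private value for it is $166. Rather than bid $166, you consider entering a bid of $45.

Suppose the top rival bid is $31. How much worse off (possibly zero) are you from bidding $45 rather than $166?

$0

Bidding your value $166: you win (since $166 > $31) and pay $31. Payoff $135.
Bidding $45: you win and pay $31. Payoff $166 − $31 = $135.
Difference = $135 − $135 = $0; both bids lead to the same outcome because the competing bid is below both your value and your alternative bid.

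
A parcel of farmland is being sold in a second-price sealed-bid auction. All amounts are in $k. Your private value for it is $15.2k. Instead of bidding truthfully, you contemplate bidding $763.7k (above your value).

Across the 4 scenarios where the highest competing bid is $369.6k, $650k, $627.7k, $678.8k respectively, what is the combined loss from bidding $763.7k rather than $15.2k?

$2265.3k

The deviation costs you only when the competing bid falls strictly between $15.2k and $763.7k; elsewhere both bids give the same outcome.
$369.6k: truthful payoff $0k, deviation payoff −$354.4k → loss $354.4k.
$650k: truthful payoff $0k, deviation payoff −$634.8k → loss $634.8k.
$627.7k: truthful payoff $0k, deviation payoff −$612.5k → loss $612.5k.
$678.8k: truthful payoff $0k, deviation payoff −$663.6k → loss $663.6k.
Total loss = $354.4k + $634.8k + $612.5k + $663.6k = $2265.3k.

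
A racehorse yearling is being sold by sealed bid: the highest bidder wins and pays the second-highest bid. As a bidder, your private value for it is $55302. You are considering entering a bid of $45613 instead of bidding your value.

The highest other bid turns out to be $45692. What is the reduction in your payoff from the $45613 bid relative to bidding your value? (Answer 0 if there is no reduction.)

Bidding your value $55302: you win (since $55302 > $45692) and pay $45692. Payoff $9610.
Bidding $45613: you lose. Payoff $0.
The competing bid $45692 lies between your shaded bid and your value, so underbidding forfeits an item you could have won at a profitable price.
Loss from deviating = $9610 − ($0) = $9610.
Because the price is fixed by the runner-up's bid, deviating from your value can only change a good outcome into a bad one — never the reverse.

$9610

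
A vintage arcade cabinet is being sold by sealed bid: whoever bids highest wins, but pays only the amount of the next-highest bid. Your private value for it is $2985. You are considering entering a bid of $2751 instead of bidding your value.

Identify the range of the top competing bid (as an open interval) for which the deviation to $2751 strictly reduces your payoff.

($2751, $2985)

If the competing bid is below $2751, both bids win at the same price — no difference.
If it is above $2985, both bids lose — no difference.
If it lies strictly between $2751 and $2985, bidding your value wins at a price below your value (positive payoff) while bidding $2751 loses (payoff 0).
So the deviation strictly hurts on the open interval ($2751, $2985).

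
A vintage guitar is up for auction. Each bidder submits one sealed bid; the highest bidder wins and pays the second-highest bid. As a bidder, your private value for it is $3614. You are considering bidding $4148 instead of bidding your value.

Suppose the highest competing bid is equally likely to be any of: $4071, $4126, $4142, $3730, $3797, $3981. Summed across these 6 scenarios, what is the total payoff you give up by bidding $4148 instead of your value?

$2163

The deviation costs you only when the competing bid falls strictly between $3614 and $4148; elsewhere both bids give the same outcome.
$4071: truthful payoff $0, deviation payoff −$457 → loss $457.
$4126: truthful payoff $0, deviation payoff −$512 → loss $512.
$4142: truthful payoff $0, deviation payoff −$528 → loss $528.
$3730: truthful payoff $0, deviation payoff −$116 → loss $116.
$3797: truthful payoff $0, deviation payoff −$183 → loss $183.
$3981: truthful payoff $0, deviation payoff −$367 → loss $367.
Total loss = $457 + $512 + $528 + $116 + $183 + $367 = $2163.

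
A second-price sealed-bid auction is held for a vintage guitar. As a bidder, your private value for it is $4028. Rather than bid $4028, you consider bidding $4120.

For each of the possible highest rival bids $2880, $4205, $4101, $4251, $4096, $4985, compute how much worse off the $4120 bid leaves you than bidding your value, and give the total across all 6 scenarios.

$141

The deviation costs you only when the competing bid falls strictly between $4028 and $4120; elsewhere both bids give the same outcome.
$2880: outcomes coincide → loss $0.
$4205: outcomes coincide → loss $0.
$4101: truthful payoff $0, deviation payoff −$73 → loss $73.
$4251: outcomes coincide → loss $0.
$4096: truthful payoff $0, deviation payoff −$68 → loss $68.
$4985: outcomes coincide → loss $0.
Total loss = $73 + $68 = $141.
In a second-price auction your bid sets only whether you win, not what you pay, so bidding your true value is weakly dominant.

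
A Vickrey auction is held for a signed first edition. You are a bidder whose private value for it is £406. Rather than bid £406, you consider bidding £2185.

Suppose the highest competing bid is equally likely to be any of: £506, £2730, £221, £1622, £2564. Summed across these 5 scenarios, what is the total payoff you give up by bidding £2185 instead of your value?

The deviation costs you only when the competing bid falls strictly between £406 and £2185; elsewhere both bids give the same outcome.
£506: truthful payoff £0, deviation payoff −£100 → loss £100.
£2730: outcomes coincide → loss £0.
£221: outcomes coincide → loss £0.
£1622: truthful payoff £0, deviation payoff −£1216 → loss £1216.
£2564: outcomes coincide → loss £0.
Total loss = £100 + £1216 = £1316.

£1316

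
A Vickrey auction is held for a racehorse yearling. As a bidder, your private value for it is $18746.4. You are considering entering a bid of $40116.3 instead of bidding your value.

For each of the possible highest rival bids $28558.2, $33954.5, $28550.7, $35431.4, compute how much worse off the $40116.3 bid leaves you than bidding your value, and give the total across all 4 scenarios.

$51509.2

The deviation costs you only when the competing bid falls strictly between $18746.4 and $40116.3; elsewhere both bids give the same outcome.
$28558.2: truthful payoff $0, deviation payoff −$9811.8 → loss $9811.8.
$33954.5: truthful payoff $0, deviation payoff −$15208.1 → loss $15208.1.
$28550.7: truthful payoff $0, deviation payoff −$9804.3 → loss $9804.3.
$35431.4: truthful payoff $0, deviation payoff −$16685 → loss $16685.
Total loss = $9811.8 + $15208.1 + $9804.3 + $16685 = $51509.2.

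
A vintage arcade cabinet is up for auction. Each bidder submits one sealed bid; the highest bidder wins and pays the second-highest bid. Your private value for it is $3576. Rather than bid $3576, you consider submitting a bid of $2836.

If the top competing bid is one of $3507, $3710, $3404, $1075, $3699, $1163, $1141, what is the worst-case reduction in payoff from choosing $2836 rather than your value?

$3507: truthful gives $69, deviation gives $0 → loss $69.
$3710: same outcome either way → loss $0.
$3404: truthful gives $172, deviation gives $0 → loss $172.
$1075: same outcome either way → loss $0.
$3699: same outcome either way → loss $0.
$1163: same outcome either way → loss $0.
$1141: same outcome either way → loss $0.
Maximum loss: $172.

$172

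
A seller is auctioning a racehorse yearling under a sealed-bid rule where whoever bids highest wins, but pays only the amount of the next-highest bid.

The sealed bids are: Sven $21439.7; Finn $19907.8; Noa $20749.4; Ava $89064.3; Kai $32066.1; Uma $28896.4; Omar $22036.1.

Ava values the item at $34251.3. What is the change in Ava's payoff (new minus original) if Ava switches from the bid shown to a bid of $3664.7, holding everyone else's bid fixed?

The highest bid among the other bidders is $32066.1; Ava's bid doesn't change that.
Original bid $89064.3: Ava is highest, pays the top rival bid $32066.1; payoff $34251.3 − $32066.1 = $2185.2.
Alternative bid $3664.7: Ava is not highest (top rival bid is $32066.1); payoff $0.
Change in payoff = $0 − ($2185.2) = −$2185.2.

−$2185.2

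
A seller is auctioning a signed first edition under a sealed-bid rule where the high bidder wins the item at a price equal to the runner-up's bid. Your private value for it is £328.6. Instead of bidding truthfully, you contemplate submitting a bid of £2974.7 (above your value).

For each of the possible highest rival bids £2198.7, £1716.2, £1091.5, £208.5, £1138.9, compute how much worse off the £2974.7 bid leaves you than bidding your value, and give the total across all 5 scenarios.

The deviation costs you only when the competing bid falls strictly between £328.6 and £2974.7; elsewhere both bids give the same outcome.
£2198.7: truthful payoff £0, deviation payoff −£1870.1 → loss £1870.1.
£1716.2: truthful payoff £0, deviation payoff −£1387.6 → loss £1387.6.
£1091.5: truthful payoff £0, deviation payoff −£762.9 → loss £762.9.
£208.5: outcomes coincide → loss £0.
£1138.9: truthful payoff £0, deviation payoff −£810.3 → loss £810.3.
Total loss = £1870.1 + £1387.6 + £762.9 + £810.3 = £4830.9.
Truthful bidding weakly dominates here: raising your bid can only win items priced above your value, and lowering it can only forfeit items priced below.

£4830.9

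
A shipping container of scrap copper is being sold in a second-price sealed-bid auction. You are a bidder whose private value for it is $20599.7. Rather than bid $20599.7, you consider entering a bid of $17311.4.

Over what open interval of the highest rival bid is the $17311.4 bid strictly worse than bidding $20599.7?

If the competing bid is below $17311.4, both bids win at the same price — no difference.
If it is above $20599.7, both bids lose — no difference.
If it lies strictly between $17311.4 and $20599.7, bidding your value wins at a price below your value (positive payoff) while bidding $17311.4 loses (payoff 0).
So the deviation strictly hurts on the open interval ($17311.4, $20599.7).

($17311.4, $20599.7)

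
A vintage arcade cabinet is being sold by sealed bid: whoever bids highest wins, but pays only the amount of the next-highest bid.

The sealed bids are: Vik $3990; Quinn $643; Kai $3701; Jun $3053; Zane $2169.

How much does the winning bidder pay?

Highest bid: Vik at $3990, so Vik wins.
Second-highest bid: Kai at $3701 — that is the price the winner pays.

$3701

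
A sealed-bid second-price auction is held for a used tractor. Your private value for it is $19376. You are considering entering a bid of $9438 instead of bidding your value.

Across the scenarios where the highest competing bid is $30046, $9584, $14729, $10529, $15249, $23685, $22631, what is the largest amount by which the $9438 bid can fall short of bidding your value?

$9792

$30046: same outcome either way → loss $0.
$9584: truthful gives $9792, deviation gives $0 → loss $9792.
$14729: truthful gives $4647, deviation gives $0 → loss $4647.
$10529: truthful gives $8847, deviation gives $0 → loss $8847.
$15249: truthful gives $4127, deviation gives $0 → loss $4127.
$23685: same outcome either way → loss $0.
$22631: same outcome either way → loss $0.
Maximum loss: $9792.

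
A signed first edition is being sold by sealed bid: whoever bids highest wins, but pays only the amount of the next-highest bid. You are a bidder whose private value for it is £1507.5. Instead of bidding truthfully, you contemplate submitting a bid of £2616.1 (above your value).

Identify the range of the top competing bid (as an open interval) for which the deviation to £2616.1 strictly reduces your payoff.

If the competing bid is below £1507.5, both bids win at the same price — no difference.
If it is above £2616.1, both bids lose — no difference.
If it lies strictly between £1507.5 and £2616.1, bidding your value loses (payoff 0) while bidding £2616.1 wins at a price above your value (payoff negative).
So the deviation strictly hurts on the open interval (£1507.5, £2616.1).
Because the price is fixed by the runner-up's bid, deviating from your value can only change a good outcome into a bad one — never the reverse.

(£1507.5, £2616.1)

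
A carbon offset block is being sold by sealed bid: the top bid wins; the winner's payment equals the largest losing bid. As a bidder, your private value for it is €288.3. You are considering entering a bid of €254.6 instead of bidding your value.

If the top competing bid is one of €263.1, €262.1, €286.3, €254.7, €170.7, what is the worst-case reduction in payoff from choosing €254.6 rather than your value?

€33.6

€263.1: truthful gives €25.2, deviation gives €0 → loss €25.2.
€262.1: truthful gives €26.2, deviation gives €0 → loss €26.2.
€286.3: truthful gives €2, deviation gives €0 → loss €2.
€254.7: truthful gives €33.6, deviation gives €0 → loss €33.6.
€170.7: same outcome either way → loss €0.
Maximum loss: €33.6.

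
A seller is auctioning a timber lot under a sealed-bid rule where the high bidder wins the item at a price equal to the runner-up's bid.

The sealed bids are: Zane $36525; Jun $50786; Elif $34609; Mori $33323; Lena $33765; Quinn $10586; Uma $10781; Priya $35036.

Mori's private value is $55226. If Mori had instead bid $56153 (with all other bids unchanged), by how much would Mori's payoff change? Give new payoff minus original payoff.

The highest bid among the other bidders is $50786; Mori's bid doesn't change that.
Original bid $33323: Mori is not highest (top rival bid is $50786); payoff $0.
Alternative bid $56153: Mori is highest, pays the top rival bid $50786; payoff $55226 − $50786 = $4440.
Change in payoff = $4440 − ($0) = $4440.

$4440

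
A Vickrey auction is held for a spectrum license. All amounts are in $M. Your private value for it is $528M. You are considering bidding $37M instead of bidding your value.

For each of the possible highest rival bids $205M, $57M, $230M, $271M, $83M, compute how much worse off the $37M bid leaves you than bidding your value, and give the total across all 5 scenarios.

The deviation costs you only when the competing bid falls strictly between $37M and $528M; elsewhere both bids give the same outcome.
$205M: truthful payoff $323M, deviation payoff $0M → loss $323M.
$57M: truthful payoff $471M, deviation payoff $0M → loss $471M.
$230M: truthful payoff $298M, deviation payoff $0M → loss $298M.
$271M: truthful payoff $257M, deviation payoff $0M → loss $257M.
$83M: truthful payoff $445M, deviation payoff $0M → loss $445M.
Total loss = $323M + $471M + $298M + $257M + $445M = $1794M.

$1794M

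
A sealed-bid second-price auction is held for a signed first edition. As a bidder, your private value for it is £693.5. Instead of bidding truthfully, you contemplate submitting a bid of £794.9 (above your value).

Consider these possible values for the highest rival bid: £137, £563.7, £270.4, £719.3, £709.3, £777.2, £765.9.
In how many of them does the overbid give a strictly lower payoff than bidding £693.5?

The deviation hurts exactly when the highest competing bid lies strictly between £693.5 and £794.9 — overbidding then wins at a price above your value.
£137: below both → same outcome either way.
£563.7: below both → same outcome either way.
£270.4: below both → same outcome either way.
£719.3: inside the interval → strictly worse (loss £25.8).
£709.3: inside the interval → strictly worse (loss £15.8).
£777.2: inside the interval → strictly worse (loss £83.7).
£765.9: inside the interval → strictly worse (loss £72.4).
Count: 4.

4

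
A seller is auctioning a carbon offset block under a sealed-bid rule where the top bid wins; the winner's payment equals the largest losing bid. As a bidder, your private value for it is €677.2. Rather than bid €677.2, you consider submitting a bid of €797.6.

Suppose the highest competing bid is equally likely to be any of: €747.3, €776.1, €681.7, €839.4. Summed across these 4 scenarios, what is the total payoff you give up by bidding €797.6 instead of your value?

€173.5

The deviation costs you only when the competing bid falls strictly between €677.2 and €797.6; elsewhere both bids give the same outcome.
€747.3: truthful payoff €0, deviation payoff −€70.1 → loss €70.1.
€776.1: truthful payoff €0, deviation payoff −€98.9 → loss €98.9.
€681.7: truthful payoff €0, deviation payoff −€4.5 → loss €4.5.
€839.4: outcomes coincide → loss €0.
Total loss = €70.1 + €98.9 + €4.5 = €173.5.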